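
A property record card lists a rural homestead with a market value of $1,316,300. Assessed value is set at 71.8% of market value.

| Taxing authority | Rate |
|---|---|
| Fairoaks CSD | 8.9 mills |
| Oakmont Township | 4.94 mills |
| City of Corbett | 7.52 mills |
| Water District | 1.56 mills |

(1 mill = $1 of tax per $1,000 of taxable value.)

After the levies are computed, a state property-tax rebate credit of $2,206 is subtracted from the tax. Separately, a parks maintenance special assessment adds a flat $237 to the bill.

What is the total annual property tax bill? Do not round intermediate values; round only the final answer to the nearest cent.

$19,692.77

Assessed value = $1,316,300 × 0.718 = $945,103.4
Fairoaks CSD: $945,103.4 × 0.0089 = $8,411.42026
Oakmont Township: $945,103.4 × 0.00494 = $4,668.810796
City of Corbett: $945,103.4 × 0.00752 = $7,107.177568
Water District: $945,103.4 × 0.00156 = $1,474.361304
Levies subtotal = $21,661.769928
After credit = $21,661.769928 − $2,206 = $19,455.769928
Total = $19,455.769928 + $237 = $19,692.769928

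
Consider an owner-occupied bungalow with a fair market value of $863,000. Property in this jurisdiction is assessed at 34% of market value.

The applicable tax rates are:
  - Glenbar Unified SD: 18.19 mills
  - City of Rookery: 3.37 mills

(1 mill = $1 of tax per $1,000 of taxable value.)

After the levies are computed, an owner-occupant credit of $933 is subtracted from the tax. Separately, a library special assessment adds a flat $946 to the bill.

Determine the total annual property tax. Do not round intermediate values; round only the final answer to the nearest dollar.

Assessed value = $863,000 × 0.34 = $293,420
Glenbar Unified SD: $293,420 × 0.01819 = $5,337.3098
City of Rookery: $293,420 × 0.00337 = $988.8254
Levies subtotal = $6,326.1352
After credit = $6,326.1352 − $933 = $5,393.1352
Total = $5,393.1352 + $946 = $6,339.1352

$6,339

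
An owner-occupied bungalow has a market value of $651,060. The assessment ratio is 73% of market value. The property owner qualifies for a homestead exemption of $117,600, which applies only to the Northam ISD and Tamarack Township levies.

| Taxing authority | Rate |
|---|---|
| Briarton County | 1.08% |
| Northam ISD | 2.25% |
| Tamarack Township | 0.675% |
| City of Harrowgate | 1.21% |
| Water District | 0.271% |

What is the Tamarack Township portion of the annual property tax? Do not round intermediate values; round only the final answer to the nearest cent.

Assessed value = $651,060 × 0.73 = $475,273.8
Tamarack Township taxable value = $475,273.8 − $117,600 = $357,673.8
Tamarack Township levy = $357,673.8 × 0.00675 = $2,414.29815

$2,414.30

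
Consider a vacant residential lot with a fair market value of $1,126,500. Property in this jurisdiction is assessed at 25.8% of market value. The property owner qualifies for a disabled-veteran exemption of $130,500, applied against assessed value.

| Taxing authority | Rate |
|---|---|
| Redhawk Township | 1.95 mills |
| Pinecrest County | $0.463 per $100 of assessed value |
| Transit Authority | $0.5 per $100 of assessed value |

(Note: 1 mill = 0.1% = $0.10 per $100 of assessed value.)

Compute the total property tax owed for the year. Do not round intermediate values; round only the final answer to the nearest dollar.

Assessed value = $1,126,500 × 0.258 = $290,637
Taxable value = $290,637 − $130,500 = $160,137
Redhawk Township: $160,137 × 0.00195 = $312.26715
Pinecrest County: $160,137 × 0.00463 = $741.43431
Transit Authority: $160,137 × 0.005 = $800.685
Total = $1,854.38646

$1,854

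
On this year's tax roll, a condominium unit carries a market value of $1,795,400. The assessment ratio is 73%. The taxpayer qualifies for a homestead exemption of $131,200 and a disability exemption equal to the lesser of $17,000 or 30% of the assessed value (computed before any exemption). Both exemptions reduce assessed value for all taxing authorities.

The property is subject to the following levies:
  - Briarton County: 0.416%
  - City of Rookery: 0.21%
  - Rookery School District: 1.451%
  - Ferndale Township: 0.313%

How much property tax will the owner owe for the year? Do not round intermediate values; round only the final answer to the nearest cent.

Assessed value = $1,795,400 × 0.73 = $1,310,642
Disability exemption = min($17,000, 30% × $1,310,642) = min($17,000, $393,192.6) = $17,000 (dollar cap binds)
Taxable value = $1,310,642 − $131,200 − $17,000 = $1,162,442
Briarton County: $1,162,442 × 0.00416 = $4,835.75872
City of Rookery: $1,162,442 × 0.0021 = $2,441.1282
Rookery School District: $1,162,442 × 0.01451 = $16,867.03342
Ferndale Township: $1,162,442 × 0.00313 = $3,638.44346
Total = $27,782.3638

$27,782.36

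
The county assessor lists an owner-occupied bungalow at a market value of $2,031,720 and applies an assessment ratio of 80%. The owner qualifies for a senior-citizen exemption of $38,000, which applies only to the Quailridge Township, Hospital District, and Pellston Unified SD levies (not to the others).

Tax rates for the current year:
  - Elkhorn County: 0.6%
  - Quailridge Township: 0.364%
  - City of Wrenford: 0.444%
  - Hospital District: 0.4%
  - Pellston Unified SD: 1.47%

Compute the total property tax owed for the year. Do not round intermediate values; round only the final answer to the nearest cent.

Assessed value = $2,031,720 × 0.8 = $1,625,376
Elkhorn County: $1,625,376 × 0.006 = $9,752.256
Quailridge Township: ($1,625,376 − $38,000) × 0.00364 = $1,587,376 × 0.00364 = $5,778.04864
City of Wrenford: $1,625,376 × 0.00444 = $7,216.66944
Hospital District: ($1,625,376 − $38,000) × 0.004 = $1,587,376 × 0.004 = $6,349.504
Pellston Unified SD: ($1,625,376 − $38,000) × 0.0147 = $1,587,376 × 0.0147 = $23,334.4272
Total = $52,430.90528

$52,430.91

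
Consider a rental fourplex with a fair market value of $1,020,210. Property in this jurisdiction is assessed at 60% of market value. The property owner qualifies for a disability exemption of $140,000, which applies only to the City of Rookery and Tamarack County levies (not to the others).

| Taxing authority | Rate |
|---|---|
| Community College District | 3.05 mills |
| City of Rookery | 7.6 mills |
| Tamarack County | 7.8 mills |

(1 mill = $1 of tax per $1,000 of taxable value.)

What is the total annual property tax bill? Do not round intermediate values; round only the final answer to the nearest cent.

Assessed value = $1,020,210 × 0.6 = $612,126
Community College District: $612,126 × 0.00305 = $1,866.9843
City of Rookery: ($612,126 − $140,000) × 0.0076 = $472,126 × 0.0076 = $3,588.1576
Tamarack County: ($612,126 − $140,000) × 0.0078 = $472,126 × 0.0078 = $3,682.5828
Total = $9,137.7247

$9,137.72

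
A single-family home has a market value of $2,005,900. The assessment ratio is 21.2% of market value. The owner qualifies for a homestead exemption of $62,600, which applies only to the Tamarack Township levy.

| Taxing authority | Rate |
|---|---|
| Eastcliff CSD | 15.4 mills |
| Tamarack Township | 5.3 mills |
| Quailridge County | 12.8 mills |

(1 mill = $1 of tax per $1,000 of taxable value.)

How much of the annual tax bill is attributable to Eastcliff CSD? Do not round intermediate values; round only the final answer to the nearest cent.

$6,548.86

Assessed value = $2,005,900 × 0.212 = $425,250.8
Eastcliff CSD taxable value = $425,250.8 (exemption does not apply)
Eastcliff CSD levy = $425,250.8 × 0.0154 = $6,548.86232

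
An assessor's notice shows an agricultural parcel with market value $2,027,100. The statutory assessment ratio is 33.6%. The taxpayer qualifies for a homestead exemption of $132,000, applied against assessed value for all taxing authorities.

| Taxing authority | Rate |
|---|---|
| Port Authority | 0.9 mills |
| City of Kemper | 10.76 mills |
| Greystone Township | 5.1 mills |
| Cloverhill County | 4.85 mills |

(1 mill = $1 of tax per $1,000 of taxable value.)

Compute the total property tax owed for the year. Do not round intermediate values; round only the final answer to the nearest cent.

Assessed value = $2,027,100 × 0.336 = $681,105.6
Taxable value = $681,105.6 − $132,000 = $549,105.6
Port Authority: $549,105.6 × 0.0009 = $494.19504
City of Kemper: $549,105.6 × 0.01076 = $5,908.376256
Greystone Township: $549,105.6 × 0.0051 = $2,800.43856
Cloverhill County: $549,105.6 × 0.00485 = $2,663.16216
Total = $494.19504 + $5,908.376256 + $2,800.43856 + $2,663.16216 = $11,866.172016

$11,866.17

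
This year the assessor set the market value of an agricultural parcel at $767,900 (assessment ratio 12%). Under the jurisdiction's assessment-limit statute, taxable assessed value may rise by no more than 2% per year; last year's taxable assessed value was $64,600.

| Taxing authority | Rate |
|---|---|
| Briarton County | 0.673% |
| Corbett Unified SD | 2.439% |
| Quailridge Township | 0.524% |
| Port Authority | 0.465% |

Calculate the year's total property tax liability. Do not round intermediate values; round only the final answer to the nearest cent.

Uncapped assessed value = $767,900 × 0.12 = $92,148
Cap limit = $64,600 × 1.02 = $65,892
Taxable assessed value = min($92,148, $65,892) = $65,892 (cap binds)
Briarton County: $65,892 × 0.00673 = $443.45316
Corbett Unified SD: $65,892 × 0.02439 = $1,607.10588
Quailridge Township: $65,892 × 0.00524 = $345.27408
Port Authority: $65,892 × 0.00465 = $306.3978
Total = $2,702.23092

$2,702.23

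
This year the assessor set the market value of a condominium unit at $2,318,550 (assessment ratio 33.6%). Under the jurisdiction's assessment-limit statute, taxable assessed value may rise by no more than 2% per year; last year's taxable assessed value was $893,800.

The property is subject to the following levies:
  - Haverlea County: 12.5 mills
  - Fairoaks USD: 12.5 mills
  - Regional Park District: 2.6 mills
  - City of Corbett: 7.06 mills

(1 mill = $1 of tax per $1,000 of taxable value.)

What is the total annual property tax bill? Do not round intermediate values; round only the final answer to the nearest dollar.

$27,001

Uncapped assessed value = $2,318,550 × 0.336 = $779,032.8
Cap limit = $893,800 × 1.02 = $911,676
Taxable assessed value = min($779,032.8, $911,676) = $779,032.8 (cap does not bind)
Haverlea County: $779,032.8 × 0.0125 = $9,737.91
Fairoaks USD: $779,032.8 × 0.0125 = $9,737.91
Regional Park District: $779,032.8 × 0.0026 = $2,025.48528
City of Corbett: $779,032.8 × 0.00706 = $5,499.971568
Total = $27,001.276848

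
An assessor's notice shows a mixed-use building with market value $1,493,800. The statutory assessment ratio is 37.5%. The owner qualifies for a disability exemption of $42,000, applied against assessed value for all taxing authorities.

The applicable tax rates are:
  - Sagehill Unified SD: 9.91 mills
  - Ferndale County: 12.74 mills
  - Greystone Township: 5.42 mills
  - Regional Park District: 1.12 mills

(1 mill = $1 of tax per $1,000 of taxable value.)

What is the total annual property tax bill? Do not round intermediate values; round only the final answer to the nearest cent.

$15,125.53

Assessed value = $1,493,800 × 0.375 = $560,175
Taxable value = $560,175 − $42,000 = $518,175
Sagehill Unified SD: $518,175 × 0.00991 = $5,135.11425
Ferndale County: $518,175 × 0.01274 = $6,601.5495
Greystone Township: $518,175 × 0.00542 = $2,808.5085
Regional Park District: $518,175 × 0.00112 = $580.356
Total = $5,135.11425 + $6,601.5495 + $2,808.5085 + $580.356 = $15,125.52825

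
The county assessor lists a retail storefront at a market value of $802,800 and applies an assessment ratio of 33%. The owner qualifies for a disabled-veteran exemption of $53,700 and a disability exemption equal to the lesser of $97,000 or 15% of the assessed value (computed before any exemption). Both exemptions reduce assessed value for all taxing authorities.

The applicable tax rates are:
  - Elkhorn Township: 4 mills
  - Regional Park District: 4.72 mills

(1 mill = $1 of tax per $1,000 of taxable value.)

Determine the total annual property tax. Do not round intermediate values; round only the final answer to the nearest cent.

$1,495.35

Assessed value = $802,800 × 0.33 = $264,924
Disability exemption = min($97,000, 15% × $264,924) = min($97,000, $39,738.6) = $39,738.6 (percentage binds)
Taxable value = $264,924 − $53,700 − $39,738.6 = $171,485.4
Elkhorn Township: $171,485.4 × 0.004 = $685.9416
Regional Park District: $171,485.4 × 0.00472 = $809.411088
Total = $1,495.352688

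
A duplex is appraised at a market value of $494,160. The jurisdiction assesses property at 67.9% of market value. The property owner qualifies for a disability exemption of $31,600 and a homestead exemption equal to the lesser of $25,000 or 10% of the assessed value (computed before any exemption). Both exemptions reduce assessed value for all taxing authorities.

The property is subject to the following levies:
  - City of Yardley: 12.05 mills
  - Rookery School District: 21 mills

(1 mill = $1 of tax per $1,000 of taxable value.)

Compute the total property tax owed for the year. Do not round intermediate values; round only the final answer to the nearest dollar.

$9,219

Assessed value = $494,160 × 0.679 = $335,534.64
Homestead exemption = min($25,000, 10% × $335,534.64) = min($25,000, $33,553.464) = $25,000 (dollar cap binds)
Taxable value = $335,534.64 − $31,600 − $25,000 = $278,934.64
City of Yardley: $278,934.64 × 0.01205 = $3,361.162412
Rookery School District: $278,934.64 × 0.021 = $5,857.62744
Total = $9,218.789852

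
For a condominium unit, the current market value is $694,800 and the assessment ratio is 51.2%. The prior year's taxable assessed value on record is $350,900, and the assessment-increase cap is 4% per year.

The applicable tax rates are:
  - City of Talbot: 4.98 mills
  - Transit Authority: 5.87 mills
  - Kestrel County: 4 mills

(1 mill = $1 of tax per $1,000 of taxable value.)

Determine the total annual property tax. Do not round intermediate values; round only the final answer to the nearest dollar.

$5,283

Uncapped assessed value = $694,800 × 0.512 = $355,737.6
Cap limit = $350,900 × 1.04 = $364,936
Taxable assessed value = min($355,737.6, $364,936) = $355,737.6 (cap does not bind)
City of Talbot: $355,737.6 × 0.00498 = $1,771.573248
Transit Authority: $355,737.6 × 0.00587 = $2,088.179712
Kestrel County: $355,737.6 × 0.004 = $1,422.9504
Total = $5,282.70336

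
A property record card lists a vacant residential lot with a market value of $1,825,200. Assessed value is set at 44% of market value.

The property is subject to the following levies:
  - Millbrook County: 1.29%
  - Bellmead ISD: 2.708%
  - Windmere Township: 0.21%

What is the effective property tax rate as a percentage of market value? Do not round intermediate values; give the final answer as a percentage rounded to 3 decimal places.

Assessed value = $1,825,200 × 0.44 = $803,088
Millbrook County: $803,088 × 0.0129 = $10,359.8352
Bellmead ISD: $803,088 × 0.02708 = $21,747.62304
Windmere Township: $803,088 × 0.0021 = $1,686.4848
Total tax = $33,793.94304
Effective rate = $33,793.94304 ÷ $1,825,200 = 1.852% of market value

1.852%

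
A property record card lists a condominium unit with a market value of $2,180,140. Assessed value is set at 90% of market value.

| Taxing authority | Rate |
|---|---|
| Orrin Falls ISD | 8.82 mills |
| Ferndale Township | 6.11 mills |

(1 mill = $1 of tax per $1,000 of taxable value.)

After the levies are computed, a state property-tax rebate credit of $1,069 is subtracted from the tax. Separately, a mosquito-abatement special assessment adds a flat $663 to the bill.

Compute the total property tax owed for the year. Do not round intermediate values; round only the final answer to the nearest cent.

$28,888.54

Assessed value = $2,180,140 × 0.9 = $1,962,126
Orrin Falls ISD: $1,962,126 × 0.00882 = $17,305.95132
Ferndale Township: $1,962,126 × 0.00611 = $11,988.58986
Levies subtotal = $29,294.54118
After credit = $29,294.54118 − $1,069 = $28,225.54118
Total = $28,225.54118 + $663 = $28,888.54118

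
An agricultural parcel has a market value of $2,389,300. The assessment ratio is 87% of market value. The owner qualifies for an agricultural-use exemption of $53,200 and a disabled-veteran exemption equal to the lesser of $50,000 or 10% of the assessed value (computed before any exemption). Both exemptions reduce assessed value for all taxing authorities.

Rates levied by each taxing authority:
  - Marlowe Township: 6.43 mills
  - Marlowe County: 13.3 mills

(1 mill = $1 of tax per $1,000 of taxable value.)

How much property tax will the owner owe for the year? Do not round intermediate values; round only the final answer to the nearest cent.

Assessed value = $2,389,300 × 0.87 = $2,078,691
Disabled-veteran exemption = min($50,000, 10% × $2,078,691) = min($50,000, $207,869.1) = $50,000 (dollar cap binds)
Taxable value = $2,078,691 − $53,200 − $50,000 = $1,975,491
Marlowe Township: $1,975,491 × 0.00643 = $12,702.40713
Marlowe County: $1,975,491 × 0.0133 = $26,274.0303
Total = $38,976.43743

$38,976.44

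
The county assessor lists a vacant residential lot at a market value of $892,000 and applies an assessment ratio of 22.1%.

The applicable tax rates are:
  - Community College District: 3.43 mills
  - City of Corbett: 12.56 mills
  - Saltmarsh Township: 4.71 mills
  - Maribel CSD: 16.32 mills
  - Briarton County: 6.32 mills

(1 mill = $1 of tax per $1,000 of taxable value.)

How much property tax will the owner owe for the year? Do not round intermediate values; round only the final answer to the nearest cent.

Assessed value = $892,000 × 0.221 = $197,132
Community College District: $197,132 × 0.00343 = $676.16276
City of Corbett: $197,132 × 0.01256 = $2,475.97792
Saltmarsh Township: $197,132 × 0.00471 = $928.49172
Maribel CSD: $197,132 × 0.01632 = $3,217.19424
Briarton County: $197,132 × 0.00632 = $1,245.87424
Total = $676.16276 + $2,475.97792 + $928.49172 + $3,217.19424 + $1,245.87424 = $8,543.70088

$8,543.70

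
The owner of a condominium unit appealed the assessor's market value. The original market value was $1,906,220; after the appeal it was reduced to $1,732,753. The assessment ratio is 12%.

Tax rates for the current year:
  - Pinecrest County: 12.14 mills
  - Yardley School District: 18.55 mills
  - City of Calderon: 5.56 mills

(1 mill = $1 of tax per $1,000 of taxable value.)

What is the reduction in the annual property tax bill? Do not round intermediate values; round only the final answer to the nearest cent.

$754.58

Old assessed value = $1,906,220 × 0.12 = $228,746.4
New assessed value = $1,732,753 × 0.12 = $207,930.36
Combined rate = 0.01214 + 0.01855 + 0.00556 = 0.03625
Old tax = $228,746.4 × 0.03625 = $8,292.057
New tax = $207,930.36 × 0.03625 = $7,537.47555
Reduction = $8,292.057 − $7,537.47555 = $754.58145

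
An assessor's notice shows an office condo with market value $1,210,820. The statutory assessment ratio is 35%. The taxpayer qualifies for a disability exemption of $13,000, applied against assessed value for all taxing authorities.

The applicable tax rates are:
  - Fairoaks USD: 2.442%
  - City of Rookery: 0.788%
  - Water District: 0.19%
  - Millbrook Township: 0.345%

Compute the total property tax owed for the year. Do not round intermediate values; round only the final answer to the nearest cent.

Assessed value = $1,210,820 × 0.35 = $423,787
Taxable value = $423,787 − $13,000 = $410,787
Fairoaks USD: $410,787 × 0.02442 = $10,031.41854
City of Rookery: $410,787 × 0.00788 = $3,237.00156
Water District: $410,787 × 0.0019 = $780.4953
Millbrook Township: $410,787 × 0.00345 = $1,417.21515
Total = $10,031.41854 + $3,237.00156 + $780.4953 + $1,417.21515 = $15,466.13055

$15,466.13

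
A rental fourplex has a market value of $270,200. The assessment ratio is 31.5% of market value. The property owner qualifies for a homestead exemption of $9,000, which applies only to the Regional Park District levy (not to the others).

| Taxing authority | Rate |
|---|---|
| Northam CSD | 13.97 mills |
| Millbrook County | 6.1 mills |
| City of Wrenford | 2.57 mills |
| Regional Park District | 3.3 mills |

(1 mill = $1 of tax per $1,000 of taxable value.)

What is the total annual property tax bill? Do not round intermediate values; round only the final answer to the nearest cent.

$2,178.13

Assessed value = $270,200 × 0.315 = $85,113
Northam CSD: $85,113 × 0.01397 = $1,189.02861
Millbrook County: $85,113 × 0.0061 = $519.1893
City of Wrenford: $85,113 × 0.00257 = $218.74041
Regional Park District: ($85,113 − $9,000) × 0.0033 = $76,113 × 0.0033 = $251.1729
Total = $2,178.13122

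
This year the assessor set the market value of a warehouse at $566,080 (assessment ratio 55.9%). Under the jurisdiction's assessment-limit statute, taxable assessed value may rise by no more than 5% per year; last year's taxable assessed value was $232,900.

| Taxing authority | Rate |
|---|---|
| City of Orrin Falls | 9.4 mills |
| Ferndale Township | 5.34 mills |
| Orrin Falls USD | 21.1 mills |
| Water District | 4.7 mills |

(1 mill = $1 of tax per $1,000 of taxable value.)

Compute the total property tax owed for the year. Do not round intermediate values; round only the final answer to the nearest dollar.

Uncapped assessed value = $566,080 × 0.559 = $316,438.72
Cap limit = $232,900 × 1.05 = $244,545
Taxable assessed value = min($316,438.72, $244,545) = $244,545 (cap binds)
City of Orrin Falls: $244,545 × 0.0094 = $2,298.723
Ferndale Township: $244,545 × 0.00534 = $1,305.8703
Orrin Falls USD: $244,545 × 0.0211 = $5,159.8995
Water District: $244,545 × 0.0047 = $1,149.3615
Total = $9,913.8543

$9,914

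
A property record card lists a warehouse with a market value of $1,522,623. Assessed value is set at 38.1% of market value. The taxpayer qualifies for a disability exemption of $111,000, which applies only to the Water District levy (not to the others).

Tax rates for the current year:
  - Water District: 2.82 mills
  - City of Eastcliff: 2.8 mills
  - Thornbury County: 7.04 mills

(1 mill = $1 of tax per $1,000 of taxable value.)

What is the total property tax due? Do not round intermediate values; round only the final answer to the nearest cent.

$7,031.29

Assessed value = $1,522,623 × 0.381 = $580,119.363
Water District: ($580,119.363 − $111,000) × 0.00282 = $469,119.363 × 0.00282 = $1,322.91660366
City of Eastcliff: $580,119.363 × 0.0028 = $1,624.3342164
Thornbury County: $580,119.363 × 0.00704 = $4,084.04031552
Total = $7,031.29113558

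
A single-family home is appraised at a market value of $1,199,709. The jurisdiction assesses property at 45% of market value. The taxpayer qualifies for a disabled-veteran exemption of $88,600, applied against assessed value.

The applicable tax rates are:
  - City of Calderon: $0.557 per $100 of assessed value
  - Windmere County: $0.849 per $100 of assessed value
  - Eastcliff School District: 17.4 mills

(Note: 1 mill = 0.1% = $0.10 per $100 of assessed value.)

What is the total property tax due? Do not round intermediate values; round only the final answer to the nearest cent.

$14,196.92

Assessed value = $1,199,709 × 0.45 = $539,869.05
Taxable value = $539,869.05 − $88,600 = $451,269.05
City of Calderon: $451,269.05 × 0.00557 = $2,513.5686085
Windmere County: $451,269.05 × 0.00849 = $3,831.2742345
Eastcliff School District: $451,269.05 × 0.0174 = $7,852.08147
Total = $14,196.924313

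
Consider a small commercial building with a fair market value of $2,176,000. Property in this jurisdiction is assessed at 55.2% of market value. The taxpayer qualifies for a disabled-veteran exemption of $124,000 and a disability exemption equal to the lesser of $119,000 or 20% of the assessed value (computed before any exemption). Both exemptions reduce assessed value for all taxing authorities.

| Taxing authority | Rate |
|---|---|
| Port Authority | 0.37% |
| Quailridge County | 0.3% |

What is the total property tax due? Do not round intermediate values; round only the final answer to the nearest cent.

$6,419.62

Assessed value = $2,176,000 × 0.552 = $1,201,152
Disability exemption = min($119,000, 20% × $1,201,152) = min($119,000, $240,230.4) = $119,000 (dollar cap binds)
Taxable value = $1,201,152 − $124,000 − $119,000 = $958,152
Port Authority: $958,152 × 0.0037 = $3,545.1624
Quailridge County: $958,152 × 0.003 = $2,874.456
Total = $6,419.6184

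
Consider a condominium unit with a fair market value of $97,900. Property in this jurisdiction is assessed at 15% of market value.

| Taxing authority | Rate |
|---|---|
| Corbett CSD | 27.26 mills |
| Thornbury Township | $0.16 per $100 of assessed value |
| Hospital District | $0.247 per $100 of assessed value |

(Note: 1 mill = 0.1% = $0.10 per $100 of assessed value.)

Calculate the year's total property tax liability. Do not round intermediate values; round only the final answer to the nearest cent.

$460.08

Assessed value = $97,900 × 0.15 = $14,685
Corbett CSD: $14,685 × 0.02726 = $400.3131
Thornbury Township: $14,685 × 0.0016 = $23.496
Hospital District: $14,685 × 0.00247 = $36.27195
Total = $460.08105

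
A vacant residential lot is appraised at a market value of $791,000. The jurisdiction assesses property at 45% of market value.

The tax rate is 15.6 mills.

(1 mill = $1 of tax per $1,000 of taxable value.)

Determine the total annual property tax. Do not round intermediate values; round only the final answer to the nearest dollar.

Assessed value = $791,000 × 0.45 = $355,950
Tax = $355,950 × 0.0156 = $5,552.82

$5,553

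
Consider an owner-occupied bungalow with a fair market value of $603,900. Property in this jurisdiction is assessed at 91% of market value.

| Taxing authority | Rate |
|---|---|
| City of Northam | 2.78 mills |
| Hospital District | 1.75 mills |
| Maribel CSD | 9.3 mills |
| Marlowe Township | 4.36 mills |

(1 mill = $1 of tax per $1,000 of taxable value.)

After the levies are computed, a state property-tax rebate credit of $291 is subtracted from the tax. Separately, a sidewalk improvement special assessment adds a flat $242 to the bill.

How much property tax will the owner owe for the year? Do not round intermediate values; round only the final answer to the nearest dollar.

$9,947

Assessed value = $603,900 × 0.91 = $549,549
City of Northam: $549,549 × 0.00278 = $1,527.74622
Hospital District: $549,549 × 0.00175 = $961.71075
Maribel CSD: $549,549 × 0.0093 = $5,110.8057
Marlowe Township: $549,549 × 0.00436 = $2,396.03364
Levies subtotal = $9,996.29631
After credit = $9,996.29631 − $291 = $9,705.29631
Total = $9,705.29631 + $242 = $9,947.29631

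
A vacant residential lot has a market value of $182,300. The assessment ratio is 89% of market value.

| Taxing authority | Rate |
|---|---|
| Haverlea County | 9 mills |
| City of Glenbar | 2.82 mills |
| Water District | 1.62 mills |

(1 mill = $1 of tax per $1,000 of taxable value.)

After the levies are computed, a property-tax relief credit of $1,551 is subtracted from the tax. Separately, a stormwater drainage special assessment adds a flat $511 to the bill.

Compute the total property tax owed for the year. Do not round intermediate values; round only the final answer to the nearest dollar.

Assessed value = $182,300 × 0.89 = $162,247
Haverlea County: $162,247 × 0.009 = $1,460.223
City of Glenbar: $162,247 × 0.00282 = $457.53654
Water District: $162,247 × 0.00162 = $262.84014
Levies subtotal = $2,180.59968
After credit = $2,180.59968 − $1,551 = $629.59968
Total = $629.59968 + $511 = $1,140.59968

$1,141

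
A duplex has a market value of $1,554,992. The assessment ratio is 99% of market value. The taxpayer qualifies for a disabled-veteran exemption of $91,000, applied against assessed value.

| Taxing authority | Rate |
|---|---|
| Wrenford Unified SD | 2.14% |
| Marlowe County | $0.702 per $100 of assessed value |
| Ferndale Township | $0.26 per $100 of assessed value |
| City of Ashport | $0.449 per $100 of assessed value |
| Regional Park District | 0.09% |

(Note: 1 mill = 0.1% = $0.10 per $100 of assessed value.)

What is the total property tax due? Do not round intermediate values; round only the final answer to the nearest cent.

$52,737.78

Assessed value = $1,554,992 × 0.99 = $1,539,442.08
Taxable value = $1,539,442.08 − $91,000 = $1,448,442.08
Wrenford Unified SD: $1,448,442.08 × 0.0214 = $30,996.660512
Marlowe County: $1,448,442.08 × 0.00702 = $10,168.0634016
Ferndale Township: $1,448,442.08 × 0.0026 = $3,765.949408
City of Ashport: $1,448,442.08 × 0.00449 = $6,503.5049392
Regional Park District: $1,448,442.08 × 0.0009 = $1,303.597872
Total = $52,737.7761328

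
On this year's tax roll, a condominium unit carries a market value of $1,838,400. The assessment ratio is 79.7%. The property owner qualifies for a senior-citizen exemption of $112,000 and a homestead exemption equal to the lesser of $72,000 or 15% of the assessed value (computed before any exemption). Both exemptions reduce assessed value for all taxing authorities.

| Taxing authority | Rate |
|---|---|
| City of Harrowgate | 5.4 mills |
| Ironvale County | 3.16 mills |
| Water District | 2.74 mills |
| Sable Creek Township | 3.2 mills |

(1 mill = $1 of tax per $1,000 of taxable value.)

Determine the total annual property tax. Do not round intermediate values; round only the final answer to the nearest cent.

Assessed value = $1,838,400 × 0.797 = $1,465,204.8
Homestead exemption = min($72,000, 15% × $1,465,204.8) = min($72,000, $219,780.72) = $72,000 (dollar cap binds)
Taxable value = $1,465,204.8 − $112,000 − $72,000 = $1,281,204.8
City of Harrowgate: $1,281,204.8 × 0.0054 = $6,918.50592
Ironvale County: $1,281,204.8 × 0.00316 = $4,048.607168
Water District: $1,281,204.8 × 0.00274 = $3,510.501152
Sable Creek Township: $1,281,204.8 × 0.0032 = $4,099.85536
Total = $18,577.4696

$18,577.47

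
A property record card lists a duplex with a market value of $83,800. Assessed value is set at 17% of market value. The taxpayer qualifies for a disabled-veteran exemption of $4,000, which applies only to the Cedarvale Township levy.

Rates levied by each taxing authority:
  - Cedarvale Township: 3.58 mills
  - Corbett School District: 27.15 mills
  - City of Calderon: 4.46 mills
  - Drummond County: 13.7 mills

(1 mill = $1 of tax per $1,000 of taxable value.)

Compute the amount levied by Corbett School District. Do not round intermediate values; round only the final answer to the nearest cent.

Assessed value = $83,800 × 0.17 = $14,246
Corbett School District taxable value = $14,246 (exemption does not apply)
Corbett School District levy = $14,246 × 0.02715 = $386.7789

$386.78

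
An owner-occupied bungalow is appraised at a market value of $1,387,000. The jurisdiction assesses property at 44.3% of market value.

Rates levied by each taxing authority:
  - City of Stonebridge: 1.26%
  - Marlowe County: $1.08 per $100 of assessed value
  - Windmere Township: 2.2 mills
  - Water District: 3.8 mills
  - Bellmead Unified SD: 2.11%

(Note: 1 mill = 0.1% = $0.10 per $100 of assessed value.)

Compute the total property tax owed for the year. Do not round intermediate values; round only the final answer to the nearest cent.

Assessed value = $1,387,000 × 0.443 = $614,441
City of Stonebridge: $614,441 × 0.0126 = $7,741.9566
Marlowe County: $614,441 × 0.0108 = $6,635.9628
Windmere Township: $614,441 × 0.0022 = $1,351.7702
Water District: $614,441 × 0.0038 = $2,334.8758
Bellmead Unified SD: $614,441 × 0.0211 = $12,964.7051
Total = $31,029.2705

$31,029.27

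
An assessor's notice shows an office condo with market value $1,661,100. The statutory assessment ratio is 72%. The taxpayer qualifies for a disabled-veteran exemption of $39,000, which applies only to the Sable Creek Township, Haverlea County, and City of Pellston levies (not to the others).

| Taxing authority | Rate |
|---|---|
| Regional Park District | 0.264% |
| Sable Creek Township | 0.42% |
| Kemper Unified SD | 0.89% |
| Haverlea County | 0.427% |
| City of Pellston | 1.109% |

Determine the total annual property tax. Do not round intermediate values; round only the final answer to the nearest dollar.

$36,433

Assessed value = $1,661,100 × 0.72 = $1,195,992
Regional Park District: $1,195,992 × 0.00264 = $3,157.41888
Sable Creek Township: ($1,195,992 − $39,000) × 0.0042 = $1,156,992 × 0.0042 = $4,859.3664
Kemper Unified SD: $1,195,992 × 0.0089 = $10,644.3288
Haverlea County: ($1,195,992 − $39,000) × 0.00427 = $1,156,992 × 0.00427 = $4,940.35584
City of Pellston: ($1,195,992 − $39,000) × 0.01109 = $1,156,992 × 0.01109 = $12,831.04128
Total = $36,432.5112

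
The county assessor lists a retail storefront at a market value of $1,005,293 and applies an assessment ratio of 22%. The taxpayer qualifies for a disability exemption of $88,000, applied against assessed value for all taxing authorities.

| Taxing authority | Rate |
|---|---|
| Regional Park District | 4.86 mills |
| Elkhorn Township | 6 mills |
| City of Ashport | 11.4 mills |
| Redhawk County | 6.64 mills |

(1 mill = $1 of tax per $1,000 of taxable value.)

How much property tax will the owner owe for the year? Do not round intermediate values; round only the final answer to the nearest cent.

Assessed value = $1,005,293 × 0.22 = $221,164.46
Taxable value = $221,164.46 − $88,000 = $133,164.46
Regional Park District: $133,164.46 × 0.00486 = $647.1792756
Elkhorn Township: $133,164.46 × 0.006 = $798.98676
City of Ashport: $133,164.46 × 0.0114 = $1,518.074844
Redhawk County: $133,164.46 × 0.00664 = $884.2120144
Total = $647.1792756 + $798.98676 + $1,518.074844 + $884.2120144 = $3,848.452894

$3,848.45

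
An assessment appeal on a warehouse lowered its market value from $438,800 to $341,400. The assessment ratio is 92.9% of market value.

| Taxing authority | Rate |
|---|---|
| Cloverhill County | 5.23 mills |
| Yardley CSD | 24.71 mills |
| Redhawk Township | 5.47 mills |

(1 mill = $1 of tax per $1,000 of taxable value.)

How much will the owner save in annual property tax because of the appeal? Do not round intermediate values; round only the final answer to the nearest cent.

$3,204.06

Old assessed value = $438,800 × 0.929 = $407,645.2
New assessed value = $341,400 × 0.929 = $317,160.6
Combined rate = 0.00523 + 0.02471 + 0.00547 = 0.03541
Old tax = $407,645.2 × 0.03541 = $14,434.716532
New tax = $317,160.6 × 0.03541 = $11,230.656846
Reduction = $14,434.716532 − $11,230.656846 = $3,204.059686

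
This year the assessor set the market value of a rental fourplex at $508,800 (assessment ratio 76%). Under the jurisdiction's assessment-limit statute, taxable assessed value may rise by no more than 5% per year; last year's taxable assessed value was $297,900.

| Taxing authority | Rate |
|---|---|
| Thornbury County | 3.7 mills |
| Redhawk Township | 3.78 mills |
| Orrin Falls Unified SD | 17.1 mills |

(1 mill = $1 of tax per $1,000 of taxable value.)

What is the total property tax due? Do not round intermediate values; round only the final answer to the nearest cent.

$7,688.50

Uncapped assessed value = $508,800 × 0.76 = $386,688
Cap limit = $297,900 × 1.05 = $312,795
Taxable assessed value = min($386,688, $312,795) = $312,795 (cap binds)
Thornbury County: $312,795 × 0.0037 = $1,157.3415
Redhawk Township: $312,795 × 0.00378 = $1,182.3651
Orrin Falls Unified SD: $312,795 × 0.0171 = $5,348.7945
Total = $7,688.5011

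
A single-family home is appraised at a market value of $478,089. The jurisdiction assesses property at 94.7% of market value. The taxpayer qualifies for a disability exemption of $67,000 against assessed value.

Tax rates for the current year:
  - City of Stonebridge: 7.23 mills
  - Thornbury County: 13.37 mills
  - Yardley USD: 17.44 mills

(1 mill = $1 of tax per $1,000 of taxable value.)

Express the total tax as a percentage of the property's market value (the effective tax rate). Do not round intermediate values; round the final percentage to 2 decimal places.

3.07%

Assessed value = $478,089 × 0.947 = $452,750.283
Taxable value = $452,750.283 − $67,000 = $385,750.283
City of Stonebridge: $385,750.283 × 0.00723 = $2,788.97454609
Thornbury County: $385,750.283 × 0.01337 = $5,157.48128371
Yardley USD: $385,750.283 × 0.01744 = $6,727.48493552
Total tax = $14,673.94076532
Effective rate = $14,673.94076532 ÷ $478,089 = 3.07% of market value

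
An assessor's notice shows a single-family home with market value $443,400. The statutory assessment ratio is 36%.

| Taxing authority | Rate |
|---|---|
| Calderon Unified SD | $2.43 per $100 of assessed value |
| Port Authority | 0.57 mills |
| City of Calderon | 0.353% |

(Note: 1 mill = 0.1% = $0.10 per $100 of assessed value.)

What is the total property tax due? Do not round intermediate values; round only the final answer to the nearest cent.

$4,533.32

Assessed value = $443,400 × 0.36 = $159,624
Calderon Unified SD: $159,624 × 0.0243 = $3,878.8632
Port Authority: $159,624 × 0.00057 = $90.98568
City of Calderon: $159,624 × 0.00353 = $563.47272
Total = $4,533.3216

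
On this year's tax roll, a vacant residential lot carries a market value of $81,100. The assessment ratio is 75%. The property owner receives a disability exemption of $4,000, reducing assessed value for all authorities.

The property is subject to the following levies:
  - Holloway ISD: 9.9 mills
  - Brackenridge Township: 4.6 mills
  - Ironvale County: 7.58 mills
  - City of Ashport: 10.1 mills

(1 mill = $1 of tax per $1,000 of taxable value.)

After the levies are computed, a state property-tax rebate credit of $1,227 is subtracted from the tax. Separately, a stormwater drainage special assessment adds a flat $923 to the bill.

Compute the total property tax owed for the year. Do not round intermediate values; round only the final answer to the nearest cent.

$1,524.63

Assessed value = $81,100 × 0.75 = $60,825
Taxable value = $60,825 − $4,000 = $56,825
Holloway ISD: $56,825 × 0.0099 = $562.5675
Brackenridge Township: $56,825 × 0.0046 = $261.395
Ironvale County: $56,825 × 0.00758 = $430.7335
City of Ashport: $56,825 × 0.0101 = $573.9325
Levies subtotal = $1,828.6285
After credit = $1,828.6285 − $1,227 = $601.6285
Total = $601.6285 + $923 = $1,524.6285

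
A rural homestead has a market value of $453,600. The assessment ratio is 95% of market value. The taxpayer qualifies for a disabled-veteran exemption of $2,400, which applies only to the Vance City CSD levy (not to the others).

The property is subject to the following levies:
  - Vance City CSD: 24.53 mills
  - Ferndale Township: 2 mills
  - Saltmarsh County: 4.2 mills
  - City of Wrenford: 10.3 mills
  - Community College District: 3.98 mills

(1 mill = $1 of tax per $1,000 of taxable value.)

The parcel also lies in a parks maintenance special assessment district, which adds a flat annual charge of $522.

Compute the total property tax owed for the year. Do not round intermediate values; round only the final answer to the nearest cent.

Assessed value = $453,600 × 0.95 = $430,920
Vance City CSD: ($430,920 − $2,400) × 0.02453 = $428,520 × 0.02453 = $10,511.5956
Ferndale Township: $430,920 × 0.002 = $861.84
Saltmarsh County: $430,920 × 0.0042 = $1,809.864
City of Wrenford: $430,920 × 0.0103 = $4,438.476
Community College District: $430,920 × 0.00398 = $1,715.0616
Levies subtotal = $19,336.8372
Total = $19,336.8372 + $522 = $19,858.8372

$19,858.84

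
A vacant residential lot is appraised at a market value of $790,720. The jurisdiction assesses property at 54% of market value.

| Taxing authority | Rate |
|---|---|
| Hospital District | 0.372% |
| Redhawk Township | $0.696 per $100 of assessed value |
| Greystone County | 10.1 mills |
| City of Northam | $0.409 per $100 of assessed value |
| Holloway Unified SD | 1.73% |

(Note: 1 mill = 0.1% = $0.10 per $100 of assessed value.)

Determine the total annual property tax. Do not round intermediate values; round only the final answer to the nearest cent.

$18,006.12

Assessed value = $790,720 × 0.54 = $426,988.8
Hospital District: $426,988.8 × 0.00372 = $1,588.398336
Redhawk Township: $426,988.8 × 0.00696 = $2,971.842048
Greystone County: $426,988.8 × 0.0101 = $4,312.58688
City of Northam: $426,988.8 × 0.00409 = $1,746.384192
Holloway Unified SD: $426,988.8 × 0.0173 = $7,386.90624
Total = $18,006.117696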